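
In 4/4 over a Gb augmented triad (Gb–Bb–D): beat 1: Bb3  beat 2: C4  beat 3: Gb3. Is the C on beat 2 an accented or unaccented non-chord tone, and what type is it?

The harmony at that moment is Gb augmented triad (Gb, Bb, D); C4 is not a chord tone.
It is approached by step up from Bb3 and left by leap down to Gb3.
Step in, leap out — an escape tone.
It falls on a weak beat, so it is unaccented.

Unaccented escape tone.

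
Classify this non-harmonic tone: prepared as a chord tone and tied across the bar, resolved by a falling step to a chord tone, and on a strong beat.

Approach: by preparation — the pitch is first a chord tone, then held (tied or repeated) while the harmony changes under it. Departure: down by step. Metric position: strong.
A prepared dissonance that resolves downward by step — a suspension. (The same figure resolving upward would be a retardation.)

Suspension.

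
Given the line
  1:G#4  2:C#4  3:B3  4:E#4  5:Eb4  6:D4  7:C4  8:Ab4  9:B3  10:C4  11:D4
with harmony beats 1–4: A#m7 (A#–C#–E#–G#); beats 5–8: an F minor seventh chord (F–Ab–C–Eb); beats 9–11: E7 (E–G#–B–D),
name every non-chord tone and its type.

B3 (beat 3) — escape tone; D4 (beat 6) — passing tone; C4 (beat 10) — passing tone.

The harmony at that moment is A# minor seventh chord (A#, C#, E#, G#); B3 is not a chord tone.
It is approached by step down from C#4 and left by leap up to E#4.
Step in, leap out — an escape tone.
The harmony at that moment is F minor seventh chord (F, Ab, C, Eb); D4 is not a chord tone.
It is approached by step down from Eb4 and left by step down to C4.
Step in, step out in the same direction — a passing tone.
The harmony at that moment is E dominant seventh chord (E, G#, B, D); C4 is not a chord tone.
It is approached by step up from B3 and left by step up to D4.
Step in, step out in the same direction — a passing tone.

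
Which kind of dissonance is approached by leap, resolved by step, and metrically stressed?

Appoggiatura.

Approach: by leap. Departure: by step. Metric position: strong.
Leap in, step out, in a metrically strong position — an appoggiatura. (It is the mirror image of the escape tone, which steps in and leaps out from a weak position.)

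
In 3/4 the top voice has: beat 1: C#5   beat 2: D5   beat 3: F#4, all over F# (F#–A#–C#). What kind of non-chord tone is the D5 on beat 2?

The harmony at that moment is F# major triad (F#, A#, C#); D5 is not a chord tone.
It is approached by step up from C#5 and left by leap down to F#4.
Step in, leap out, on a weak beat — an escape tone.

Escape tone.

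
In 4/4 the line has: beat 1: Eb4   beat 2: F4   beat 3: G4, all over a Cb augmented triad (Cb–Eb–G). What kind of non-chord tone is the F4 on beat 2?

Passing tone.

The harmony at that moment is Cb augmented triad (Cb, Eb, G); F4 is not a chord tone.
It is approached by step up from Eb4 and left by step up to G4.
Step in, step out in the same direction — a passing tone.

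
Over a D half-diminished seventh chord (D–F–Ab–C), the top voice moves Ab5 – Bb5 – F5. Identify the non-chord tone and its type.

The harmony at that moment is D half-diminished seventh chord (D, F, Ab, C); Bb5 is not a chord tone.
It is approached by step up from Ab5 and left by leap down to F5.
Step in, leap out — an escape tone.

Bb5 is an escape tone.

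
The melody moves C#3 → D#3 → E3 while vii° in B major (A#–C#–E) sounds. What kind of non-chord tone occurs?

The harmony at that moment is A# diminished triad (A#, C#, E); D#3 is not a chord tone.
It is approached by step up from C#3 and left by step up to E3.
Step in, step out in the same direction — a passing tone.

D#3 is a passing tone.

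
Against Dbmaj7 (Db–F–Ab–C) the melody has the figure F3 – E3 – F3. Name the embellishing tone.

E3 is a neighbor tone.

The harmony at that moment is Db major seventh chord (Db, F, Ab, C); E3 is not a chord tone.
It is approached by step down from F3 and left by step up to F3.
Step away and step back to the same note — a neighbor tone (lower neighbor).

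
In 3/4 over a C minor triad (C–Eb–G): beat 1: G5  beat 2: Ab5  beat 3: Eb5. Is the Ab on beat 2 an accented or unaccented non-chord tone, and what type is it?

The harmony at that moment is C minor triad (C, Eb, G); Ab5 is not a chord tone.
It is approached by step up from G5 and left by leap down to Eb5.
Step in, leap out — an escape tone.
It falls on a weak beat, so it is unaccented.

Unaccented escape tone.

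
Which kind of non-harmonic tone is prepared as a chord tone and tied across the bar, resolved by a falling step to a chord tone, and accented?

Suspension.

Approach: by preparation — the pitch is first a chord tone, then held (tied or repeated) while the harmony changes under it. Departure: down by step. Metric position: strong.
A prepared dissonance that resolves downward by step — a suspension. (The same figure resolving upward would be a retardation.)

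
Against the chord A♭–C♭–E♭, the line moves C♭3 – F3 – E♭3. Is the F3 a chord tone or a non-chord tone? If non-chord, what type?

The harmony at that moment is A♭ minor triad (A♭, C♭, E♭); F3 is not a chord tone.
It is approached by leap up from C♭3 and left by step down to E♭3.
Leap in, step out — an appoggiatura.

Non-chord tone — an appoggiatura.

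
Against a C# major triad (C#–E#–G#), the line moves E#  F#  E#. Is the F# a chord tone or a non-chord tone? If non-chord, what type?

The harmony at that moment is C# major triad (C#, E#, G#); F# is not a chord tone.
It is approached by step up from E# and left by step down to E#.
Step away and step back to the same note — a neighbor tone (upper neighbor).

Non-chord tone — a neighbor tone.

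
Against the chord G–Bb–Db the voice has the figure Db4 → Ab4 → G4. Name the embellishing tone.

Ab4 is an appoggiatura.

The harmony at that moment is G diminished triad (G, Bb, Db); Ab4 is not a chord tone.
It is approached by leap up from Db4 and left by step down to G4.
Leap in, step out — an appoggiatura.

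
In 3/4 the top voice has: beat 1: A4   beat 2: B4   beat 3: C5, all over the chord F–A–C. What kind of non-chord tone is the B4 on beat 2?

Passing tone.

The harmony at that moment is F major triad (F, A, C); B4 is not a chord tone.
It is approached by step up from A4 and left by step up to C5.
Step in, step out in the same direction — a passing tone.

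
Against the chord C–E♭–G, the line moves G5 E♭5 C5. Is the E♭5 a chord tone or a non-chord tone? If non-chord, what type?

C minor triad contains C, E♭, G; E♭ is the third, so it is a chord tone.

Chord tone (the third of C minor triad).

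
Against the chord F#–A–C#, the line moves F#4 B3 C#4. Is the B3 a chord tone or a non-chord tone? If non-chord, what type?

Non-chord tone — an appoggiatura.

The harmony at that moment is F# minor triad (F#, A, C#); B3 is not a chord tone.
It is approached by leap down from F#4 and left by step up to C#4.
Leap in, step out — an appoggiatura.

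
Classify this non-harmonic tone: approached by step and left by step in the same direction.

Passing tone.

Approach: by step. Departure: by step, continuing in the same direction.
Stepwise on both sides with no change of direction means the note fills in the space between two different chord tones — a passing tone. (Had it turned back to its starting note it would be a neighbor tone instead.)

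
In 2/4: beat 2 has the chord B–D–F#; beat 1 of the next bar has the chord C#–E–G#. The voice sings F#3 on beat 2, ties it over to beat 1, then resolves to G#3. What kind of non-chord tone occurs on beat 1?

Retardation.

The harmony at that moment is C# minor triad (C#, E, G#); F#3 is not a chord tone.
It is held over (the same pitch as the preceding F#3) and left by step up to G#3.
Held over from the previous chord and resolving up by step — a retardation.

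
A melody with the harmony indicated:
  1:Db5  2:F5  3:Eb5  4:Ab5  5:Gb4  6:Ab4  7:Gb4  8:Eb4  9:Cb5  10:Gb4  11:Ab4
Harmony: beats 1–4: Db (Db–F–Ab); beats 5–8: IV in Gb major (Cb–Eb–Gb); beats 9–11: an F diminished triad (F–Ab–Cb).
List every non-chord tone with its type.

Eb5 (beat 3) — escape tone; Ab4 (beat 6) — neighbor tone; Gb4 (beat 10) — appoggiatura.

The harmony at that moment is Db major triad (Db, F, Ab); Eb5 is not a chord tone.
It is approached by step down from F5 and left by leap up to Ab5.
Step in, leap out — an escape tone.
The harmony at that moment is Cb major triad (Cb, Eb, Gb); Ab4 is not a chord tone.
It is approached by step up from Gb4 and left by step down to Gb4.
Step away and step back to the same note — a neighbor tone (upper neighbor).
The harmony at that moment is F diminished triad (F, Ab, Cb); Gb4 is not a chord tone.
It is approached by leap down from Cb5 and left by step up to Ab4.
Leap in, step out — an appoggiatura.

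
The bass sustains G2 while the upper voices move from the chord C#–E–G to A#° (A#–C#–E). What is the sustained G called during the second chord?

Pedal tone (pedal point).

The harmony at that moment is A# diminished triad (A#, C#, E); G2 is not a chord tone.
It is held over (the same pitch as the preceding G2) and then sustained as the same pitch into the next harmony.
Sustained through a change of harmony — a pedal tone.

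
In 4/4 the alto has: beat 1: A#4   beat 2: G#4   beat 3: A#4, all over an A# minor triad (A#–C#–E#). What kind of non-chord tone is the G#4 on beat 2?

The harmony at that moment is A# minor triad (A#, C#, E#); G#4 is not a chord tone.
It is approached by step down from A#4 and left by step up to A#4.
Step away and step back to the same note — a neighbor tone (lower neighbor).

Lower neighbor tone.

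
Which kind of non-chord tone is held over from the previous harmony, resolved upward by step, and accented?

Retardation.

Approach: by preparation — the pitch is first a chord tone, then held (tied or repeated) while the harmony changes under it. Departure: up by step. Metric position: strong.
A prepared dissonance that resolves upward by step — a retardation. (The same figure resolving downward would be a suspension.)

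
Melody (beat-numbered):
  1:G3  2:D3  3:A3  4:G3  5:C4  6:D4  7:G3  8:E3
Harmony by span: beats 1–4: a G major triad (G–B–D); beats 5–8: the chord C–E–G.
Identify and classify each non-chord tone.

The harmony at that moment is G major triad (G, B, D); A3 is not a chord tone.
It is approached by leap up from D3 and left by step down to G3.
Leap in, step out — an appoggiatura.
The harmony at that moment is C major triad (C, E, G); D4 is not a chord tone.
It is approached by step up from C4 and left by leap down to G3.
Step in, leap out — an escape tone.

A3 (beat 3) — appoggiatura; D4 (beat 6) — escape tone.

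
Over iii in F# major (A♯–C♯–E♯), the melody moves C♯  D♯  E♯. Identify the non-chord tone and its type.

D♯ is a passing tone.

The harmony at that moment is A♯ minor triad (A♯, C♯, E♯); D♯ is not a chord tone.
It is approached by step up from C♯ and left by step up to E♯.
Step in, step out in the same direction — a passing tone.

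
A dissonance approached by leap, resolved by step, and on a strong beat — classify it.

Appoggiatura.

Approach: by leap. Departure: by step. Metric position: strong.
Leap in, step out, in a metrically strong position — an appoggiatura. (It is the mirror image of the escape tone, which steps in and leaps out from a weak position.)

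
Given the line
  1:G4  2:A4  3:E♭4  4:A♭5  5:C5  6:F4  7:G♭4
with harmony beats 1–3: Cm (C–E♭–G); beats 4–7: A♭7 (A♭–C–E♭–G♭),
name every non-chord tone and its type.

The harmony at that moment is C minor triad (C, E♭, G); A4 is not a chord tone.
It is approached by step up from G4 and left by leap down to E♭4.
Step in, leap out — an escape tone.
The harmony at that moment is A♭ dominant seventh chord (A♭, C, E♭, G♭); F4 is not a chord tone.
It is approached by leap down from C5 and left by step up to G♭4.
Leap in, step out — an appoggiatura.

A4 (beat 2) — escape tone; F4 (beat 6) — appoggiatura.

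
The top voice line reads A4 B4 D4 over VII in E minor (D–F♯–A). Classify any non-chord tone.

B4 is an escape tone.

The harmony at that moment is D major triad (D, F♯, A); B4 is not a chord tone.
It is approached by step up from A4 and left by leap down to D4.
Step in, leap out — an escape tone.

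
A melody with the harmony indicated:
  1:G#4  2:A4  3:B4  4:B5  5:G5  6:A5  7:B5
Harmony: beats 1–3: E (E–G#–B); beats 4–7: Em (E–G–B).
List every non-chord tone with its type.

The harmony at that moment is E major triad (E, G#, B); A4 is not a chord tone.
It is approached by step up from G#4 and left by step up to B4.
Step in, step out in the same direction — a passing tone.
The harmony at that moment is E minor triad (E, G, B); A5 is not a chord tone.
It is approached by step up from G5 and left by step up to B5.
Step in, step out in the same direction — a passing tone.

A4 (beat 2) — passing tone; A5 (beat 6) — passing tone.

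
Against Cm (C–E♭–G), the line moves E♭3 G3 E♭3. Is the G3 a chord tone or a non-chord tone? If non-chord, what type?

Chord tone (the fifth of C minor triad).

C minor triad contains C, E♭, G; G is the fifth, so it is a chord tone.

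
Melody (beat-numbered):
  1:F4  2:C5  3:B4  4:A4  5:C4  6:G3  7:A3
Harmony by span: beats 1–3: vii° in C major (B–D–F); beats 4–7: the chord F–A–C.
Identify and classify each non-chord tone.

C5 (beat 2) — appoggiatura; G3 (beat 6) — appoggiatura.

The harmony at that moment is B diminished triad (B, D, F); C5 is not a chord tone.
It is approached by leap up from F4 and left by step down to B4.
Leap in, step out — an appoggiatura.
The harmony at that moment is F major triad (F, A, C); G3 is not a chord tone.
It is approached by leap down from C4 and left by step up to A3.
Leap in, step out — an appoggiatura.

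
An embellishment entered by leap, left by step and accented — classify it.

Appoggiatura.

Approach: by leap. Departure: by step. Metric position: strong.
Leap in, step out, in a metrically strong position — an appoggiatura. (It is the mirror image of the escape tone, which steps in and leaps out from a weak position.)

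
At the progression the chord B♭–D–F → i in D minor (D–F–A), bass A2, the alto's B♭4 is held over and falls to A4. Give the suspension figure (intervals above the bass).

9–8 suspension.

At the second chord the bass is A2. The suspended B♭4 lies a ninth above the bass; after resolving down by step to A4, the interval above the bass becomes an octave.
Suspension figures are named by those two intervals: 9–8.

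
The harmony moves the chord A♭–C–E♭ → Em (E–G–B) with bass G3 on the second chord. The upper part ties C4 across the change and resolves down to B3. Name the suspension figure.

At the second chord the bass is G3. The suspended C4 lies a fourth above the bass; after resolving down by step to B3, the interval above the bass becomes a third.
Suspension figures are named by those two intervals: 4–3.

4–3 suspension.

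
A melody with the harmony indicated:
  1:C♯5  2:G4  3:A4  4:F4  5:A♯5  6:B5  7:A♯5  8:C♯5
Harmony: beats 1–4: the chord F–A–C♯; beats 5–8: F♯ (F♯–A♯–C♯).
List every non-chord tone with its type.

G4 (beat 2) — appoggiatura; B5 (beat 6) — neighbor tone.

The harmony at that moment is F augmented triad (F, A, C♯); G4 is not a chord tone.
It is approached by leap down from C♯5 and left by step up to A4.
Leap in, step out — an appoggiatura.
The harmony at that moment is F♯ major triad (F♯, A♯, C♯); B5 is not a chord tone.
It is approached by step up from A♯5 and left by step down to A♯5.
Step away and step back to the same note — a neighbor tone (upper neighbor).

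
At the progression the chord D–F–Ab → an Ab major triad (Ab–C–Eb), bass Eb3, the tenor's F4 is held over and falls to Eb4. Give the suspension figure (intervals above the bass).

9–8 suspension.

At the second chord the bass is Eb3. The suspended F4 lies a ninth above the bass; after resolving down by step to Eb4, the interval above the bass becomes an octave.
Suspension figures are named by those two intervals: 9–8.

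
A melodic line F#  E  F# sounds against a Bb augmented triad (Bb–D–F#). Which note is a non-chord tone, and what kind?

E is a neighbor tone.

The harmony at that moment is Bb augmented triad (Bb, D, F#); E is not a chord tone.
It is approached by step down from F# and left by step up to F#.
Step away and step back to the same note — a neighbor tone (lower neighbor).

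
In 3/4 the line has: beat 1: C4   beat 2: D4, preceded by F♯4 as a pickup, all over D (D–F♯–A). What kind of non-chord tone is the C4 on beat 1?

The harmony at that moment is D major triad (D, F♯, A); C4 is not a chord tone.
It is approached by leap down from F♯4 and left by step up to D4.
Leap in, step out, metrically accented — an appoggiatura.

Appoggiatura.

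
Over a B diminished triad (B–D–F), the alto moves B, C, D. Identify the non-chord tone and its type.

The harmony at that moment is B diminished triad (B, D, F); C is not a chord tone.
It is approached by step up from B and left by step up to D.
Step in, step out in the same direction — a passing tone.

C is a passing tone.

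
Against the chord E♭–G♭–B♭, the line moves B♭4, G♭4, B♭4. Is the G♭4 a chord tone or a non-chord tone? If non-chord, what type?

Eb minor triad contains E♭, G♭, B♭; G♭ is the third, so it is a chord tone.

Chord tone (the third of Eb minor triad).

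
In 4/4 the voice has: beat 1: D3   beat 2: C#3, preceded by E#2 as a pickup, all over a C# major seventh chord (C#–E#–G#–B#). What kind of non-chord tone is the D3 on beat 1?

The harmony at that moment is C# major seventh chord (C#, E#, G#, B#); D3 is not a chord tone.
It is approached by leap up from E#2 and left by step down to C#3.
Leap in, step out, metrically accented — an appoggiatura.

Appoggiatura.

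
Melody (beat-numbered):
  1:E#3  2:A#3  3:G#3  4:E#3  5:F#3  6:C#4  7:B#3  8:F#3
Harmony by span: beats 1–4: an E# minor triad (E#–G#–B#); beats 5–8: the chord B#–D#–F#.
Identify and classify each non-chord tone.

A#3 (beat 2) — appoggiatura; C#4 (beat 6) — appoggiatura.

The harmony at that moment is E# minor triad (E#, G#, B#); A#3 is not a chord tone.
It is approached by leap up from E#3 and left by step down to G#3.
Leap in, step out — an appoggiatura.
The harmony at that moment is B# diminished triad (B#, D#, F#); C#4 is not a chord tone.
It is approached by leap up from F#3 and left by step down to B#3.
Leap in, step out — an appoggiatura.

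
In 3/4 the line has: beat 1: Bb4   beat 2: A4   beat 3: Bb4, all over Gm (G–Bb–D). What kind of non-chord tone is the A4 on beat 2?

The harmony at that moment is G minor triad (G, Bb, D); A4 is not a chord tone.
It is approached by step down from Bb4 and left by step up to Bb4.
Step away and step back to the same note — a neighbor tone (lower neighbor).

Lower neighbor tone.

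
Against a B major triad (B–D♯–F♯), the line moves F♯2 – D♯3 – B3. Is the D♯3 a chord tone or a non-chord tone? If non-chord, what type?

Chord tone (the third of B major triad).

B major triad contains B, D♯, F♯; D♯ is the third, so it is a chord tone.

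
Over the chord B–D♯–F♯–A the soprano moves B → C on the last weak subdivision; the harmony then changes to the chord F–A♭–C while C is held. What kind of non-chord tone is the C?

The harmony at that moment is B dominant seventh chord (B, D♯, F♯, A); C is not a chord tone.
It is approached by step up from B and then sustained as the same pitch into the next harmony.
Arriving early and becoming a chord tone when the harmony changes — an anticipation.

C is an anticipation.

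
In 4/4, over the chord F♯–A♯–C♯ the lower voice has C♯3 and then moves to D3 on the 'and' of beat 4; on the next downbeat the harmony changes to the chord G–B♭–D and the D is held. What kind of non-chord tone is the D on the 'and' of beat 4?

The harmony at that moment is F♯ major triad (F♯, A♯, C♯); D3 is not a chord tone.
It is approached by step up from C♯3 and then sustained as the same pitch into the next harmony.
Arriving early and becoming a chord tone when the harmony changes — an anticipation.

Anticipation.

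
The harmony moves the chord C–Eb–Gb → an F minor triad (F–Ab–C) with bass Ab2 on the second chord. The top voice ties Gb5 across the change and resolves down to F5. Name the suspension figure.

7–6 suspension.

At the second chord the bass is Ab2. The suspended Gb5 lies a seventh above the bass; after resolving down by step to F5, the interval above the bass becomes a sixth.
Suspension figures are named by those two intervals: 7–6.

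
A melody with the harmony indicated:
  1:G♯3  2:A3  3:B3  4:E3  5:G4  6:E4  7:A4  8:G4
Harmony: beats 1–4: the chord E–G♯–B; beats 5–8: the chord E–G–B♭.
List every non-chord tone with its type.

The harmony at that moment is E major triad (E, G♯, B); A3 is not a chord tone.
It is approached by step up from G♯3 and left by step up to B3.
Step in, step out in the same direction — a passing tone.
The harmony at that moment is E diminished triad (E, G, B♭); A4 is not a chord tone.
It is approached by leap up from E4 and left by step down to G4.
Leap in, step out — an appoggiatura.

A3 (beat 2) — passing tone; A4 (beat 7) — appoggiatura.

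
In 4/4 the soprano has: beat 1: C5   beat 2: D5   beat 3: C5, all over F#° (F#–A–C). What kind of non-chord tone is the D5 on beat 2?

Upper neighbor tone.

The harmony at that moment is F# diminished triad (F#, A, C); D5 is not a chord tone.
It is approached by step up from C5 and left by step down to C5.
Step away and step back to the same note — a neighbor tone (upper neighbor).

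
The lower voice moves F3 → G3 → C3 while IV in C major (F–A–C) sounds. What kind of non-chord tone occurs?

The harmony at that moment is F major triad (F, A, C); G3 is not a chord tone.
It is approached by step up from F3 and left by leap down to C3.
Step in, leap out — an escape tone.

G3 is an escape tone.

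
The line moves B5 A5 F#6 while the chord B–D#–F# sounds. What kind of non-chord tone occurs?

A5 is an escape tone.

The harmony at that moment is B major triad (B, D#, F#); A5 is not a chord tone.
It is approached by step down from B5 and left by leap up to F#6.
Step in, leap out — an escape tone.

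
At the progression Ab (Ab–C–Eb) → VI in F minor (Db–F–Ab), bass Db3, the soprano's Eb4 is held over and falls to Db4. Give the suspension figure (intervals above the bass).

9–8 suspension.

At the second chord the bass is Db3. The suspended Eb4 lies a ninth above the bass; after resolving down by step to Db4, the interval above the bass becomes an octave.
Suspension figures are named by those two intervals: 9–8.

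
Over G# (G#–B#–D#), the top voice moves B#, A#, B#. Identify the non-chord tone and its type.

The harmony at that moment is G# major triad (G#, B#, D#); A# is not a chord tone.
It is approached by step down from B# and left by step up to B#.
Step away and step back to the same note — a neighbor tone (lower neighbor).

A# is a neighbor tone.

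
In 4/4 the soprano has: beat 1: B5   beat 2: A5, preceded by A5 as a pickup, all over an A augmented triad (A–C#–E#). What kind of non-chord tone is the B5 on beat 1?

The harmony at that moment is A augmented triad (A, C#, E#); B5 is not a chord tone.
It is approached by step up from A5 and left by step down to A5.
Step away and step back to the same note — a neighbor tone (upper neighbor).

Upper neighbor tone.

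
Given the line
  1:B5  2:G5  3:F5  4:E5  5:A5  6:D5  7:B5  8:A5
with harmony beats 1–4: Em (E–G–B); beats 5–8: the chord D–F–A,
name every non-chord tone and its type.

The harmony at that moment is E minor triad (E, G, B); F5 is not a chord tone.
It is approached by step down from G5 and left by step down to E5.
Step in, step out in the same direction — a passing tone.
The harmony at that moment is D minor triad (D, F, A); B5 is not a chord tone.
It is approached by leap up from D5 and left by step down to A5.
Leap in, step out — an appoggiatura.

F5 (beat 3) — passing tone; B5 (beat 7) — appoggiatura.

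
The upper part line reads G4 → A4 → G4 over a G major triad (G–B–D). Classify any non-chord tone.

A4 is a neighbor tone.

The harmony at that moment is G major triad (G, B, D); A4 is not a chord tone.
It is approached by step up from G4 and left by step down to G4.
Step away and step back to the same note — a neighbor tone (upper neighbor).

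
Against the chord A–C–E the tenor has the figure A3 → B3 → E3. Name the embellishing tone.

B3 is an escape tone.

The harmony at that moment is A minor triad (A, C, E); B3 is not a chord tone.
It is approached by step up from A3 and left by leap down to E3.
Step in, leap out — an escape tone.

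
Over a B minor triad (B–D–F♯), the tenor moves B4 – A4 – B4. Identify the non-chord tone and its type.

A4 is a neighbor tone.

The harmony at that moment is B minor triad (B, D, F♯); A4 is not a chord tone.
It is approached by step down from B4 and left by step up to B4.
Step away and step back to the same note — a neighbor tone (lower neighbor).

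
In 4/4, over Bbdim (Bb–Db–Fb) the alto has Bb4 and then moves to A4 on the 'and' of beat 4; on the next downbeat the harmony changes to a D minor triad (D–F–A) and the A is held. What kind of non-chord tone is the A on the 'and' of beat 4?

The harmony at that moment is Bb diminished triad (Bb, Db, Fb); A4 is not a chord tone.
It is approached by step down from Bb4 and then sustained as the same pitch into the next harmony.
Arriving early and becoming a chord tone when the harmony changes — an anticipation.

Anticipation.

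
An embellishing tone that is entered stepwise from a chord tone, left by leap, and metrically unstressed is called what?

Approach: by step. Departure: by leap. Metric position: weak.
Step in, leap out, from a weak position — an escape tone (échappée). (It is the mirror image of the appoggiatura, which leaps in and steps out on a strong beat.)

Escape tone.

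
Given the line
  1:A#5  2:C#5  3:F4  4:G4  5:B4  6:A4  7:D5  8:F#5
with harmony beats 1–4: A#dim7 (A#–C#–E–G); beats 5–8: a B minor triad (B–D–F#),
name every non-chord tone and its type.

F4 (beat 3) — appoggiatura; A4 (beat 6) — escape tone.

The harmony at that moment is A# diminished seventh chord (A#, C#, E, G); F4 is not a chord tone.
It is approached by leap down from C#5 and left by step up to G4.
Leap in, step out — an appoggiatura.
The harmony at that moment is B minor triad (B, D, F#); A4 is not a chord tone.
It is approached by step down from B4 and left by leap up to D5.
Step in, leap out — an escape tone.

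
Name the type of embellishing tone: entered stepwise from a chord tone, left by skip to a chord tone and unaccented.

Approach: by step. Departure: by leap. Metric position: weak.
Step in, leap out, from a weak position — an escape tone (échappée). (It is the mirror image of the appoggiatura, which leaps in and steps out on a strong beat.)

Escape tone.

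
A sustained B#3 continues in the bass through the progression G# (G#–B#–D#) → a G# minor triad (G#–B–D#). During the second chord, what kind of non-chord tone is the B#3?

The harmony at that moment is G# minor triad (G#, B, D#); B#3 is not a chord tone.
It is held over (the same pitch as the preceding B#3) and then sustained as the same pitch into the next harmony.
Sustained through a change of harmony — a pedal tone.

Pedal tone (pedal point).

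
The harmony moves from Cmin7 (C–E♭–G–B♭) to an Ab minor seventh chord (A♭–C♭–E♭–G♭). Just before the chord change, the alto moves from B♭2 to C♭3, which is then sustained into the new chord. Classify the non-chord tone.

C♭3 is an anticipation.

The harmony at that moment is C minor seventh chord (C, E♭, G, B♭); C♭3 is not a chord tone.
It is approached by step up from B♭2 and then sustained as the same pitch into the next harmony.
Arriving early and becoming a chord tone when the harmony changes — an anticipation.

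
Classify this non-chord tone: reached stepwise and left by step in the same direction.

Approach: by step. Departure: by step, continuing in the same direction.
Stepwise on both sides with no change of direction means the note fills in the space between two different chord tones — a passing tone. (Had it turned back to its starting note it would be a neighbor tone instead.)

Passing tone.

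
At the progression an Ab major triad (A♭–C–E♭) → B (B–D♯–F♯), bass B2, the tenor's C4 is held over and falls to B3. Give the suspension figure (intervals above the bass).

At the second chord the bass is B2. The suspended C4 lies a ninth above the bass; after resolving down by step to B3, the interval above the bass becomes an octave.
Suspension figures are named by those two intervals: 9–8.

9–8 suspension.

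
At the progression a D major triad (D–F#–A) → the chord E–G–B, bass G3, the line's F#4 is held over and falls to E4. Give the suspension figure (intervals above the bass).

7–6 suspension.

At the second chord the bass is G3. The suspended F#4 lies a seventh above the bass; after resolving down by step to E4, the interval above the bass becomes a sixth.
Suspension figures are named by those two intervals: 7–6.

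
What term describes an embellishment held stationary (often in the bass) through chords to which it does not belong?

Pedal tone.

Approach: none. Departure: none — a single pitch is sustained while the chords change around it, passing through harmonies that do not contain it.
No melodic motion at all; the dissonance is created entirely by the moving harmonies against the stationary note — a pedal tone (pedal point).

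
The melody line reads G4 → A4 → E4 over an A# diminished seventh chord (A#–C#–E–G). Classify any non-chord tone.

A4 is an escape tone.

The harmony at that moment is A# diminished seventh chord (A#, C#, E, G); A4 is not a chord tone.
It is approached by step up from G4 and left by leap down to E4.
Step in, leap out — an escape tone.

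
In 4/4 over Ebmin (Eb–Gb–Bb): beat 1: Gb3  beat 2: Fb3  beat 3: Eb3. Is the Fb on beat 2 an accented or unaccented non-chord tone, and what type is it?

Unaccented passing tone.

The harmony at that moment is Eb minor triad (Eb, Gb, Bb); Fb3 is not a chord tone.
It is approached by step down from Gb3 and left by step down to Eb3.
Step in, step out in the same direction — a passing tone.
It falls on a weak beat, so it is unaccented.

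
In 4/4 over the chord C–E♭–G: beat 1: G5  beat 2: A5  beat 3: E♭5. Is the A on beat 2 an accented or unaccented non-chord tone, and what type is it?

The harmony at that moment is C minor triad (C, E♭, G); A5 is not a chord tone.
It is approached by step up from G5 and left by leap down to E♭5.
Step in, leap out — an escape tone.
It falls on a weak beat, so it is unaccented.

Unaccented escape tone.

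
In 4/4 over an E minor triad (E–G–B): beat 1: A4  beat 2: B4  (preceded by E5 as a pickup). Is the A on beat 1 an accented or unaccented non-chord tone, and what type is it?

Accented appoggiatura.

The harmony at that moment is E minor triad (E, G, B); A4 is not a chord tone.
It is approached by leap down from E5 and left by step up to B4.
Leap in, step out — an appoggiatura.
It falls on the downbeat, so it is accented.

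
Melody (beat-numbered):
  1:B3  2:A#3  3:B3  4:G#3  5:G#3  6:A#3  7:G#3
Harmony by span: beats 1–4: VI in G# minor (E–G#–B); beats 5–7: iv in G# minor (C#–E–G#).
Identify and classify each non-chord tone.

A#3 (beat 2) — neighbor tone; A#3 (beat 6) — neighbor tone.

The harmony at that moment is E major triad (E, G#, B); A#3 is not a chord tone.
It is approached by step down from B3 and left by step up to B3.
Step away and step back to the same note — a neighbor tone (lower neighbor).
The harmony at that moment is C# minor triad (C#, E, G#); A#3 is not a chord tone.
It is approached by step up from G#3 and left by step down to G#3.
Step away and step back to the same note — a neighbor tone (upper neighbor).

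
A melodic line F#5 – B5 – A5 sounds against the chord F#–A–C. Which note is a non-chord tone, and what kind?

The harmony at that moment is F# diminished triad (F#, A, C); B5 is not a chord tone.
It is approached by leap up from F#5 and left by step down to A5.
Leap in, step out — an appoggiatura.

B5 is an appoggiatura.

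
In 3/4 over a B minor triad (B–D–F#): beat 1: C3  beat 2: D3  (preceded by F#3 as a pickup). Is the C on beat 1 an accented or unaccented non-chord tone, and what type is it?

The harmony at that moment is B minor triad (B, D, F#); C3 is not a chord tone.
It is approached by leap down from F#3 and left by step up to D3.
Leap in, step out — an appoggiatura.
It falls on the downbeat, so it is accented.

Accented appoggiatura.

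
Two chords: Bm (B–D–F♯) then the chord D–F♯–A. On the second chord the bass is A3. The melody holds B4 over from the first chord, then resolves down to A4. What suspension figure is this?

9–8 suspension.

At the second chord the bass is A3. The suspended B4 lies a ninth above the bass; after resolving down by step to A4, the interval above the bass becomes an octave.
Suspension figures are named by those two intervals: 9–8.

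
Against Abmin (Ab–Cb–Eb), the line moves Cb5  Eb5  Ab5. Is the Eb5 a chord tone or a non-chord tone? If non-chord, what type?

Chord tone (the fifth of Ab minor triad).

Ab minor triad contains Ab, Cb, Eb; Eb is the fifth, so it is a chord tone.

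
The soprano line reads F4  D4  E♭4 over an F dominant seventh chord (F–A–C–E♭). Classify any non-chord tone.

D4 is an appoggiatura.

The harmony at that moment is F dominant seventh chord (F, A, C, E♭); D4 is not a chord tone.
It is approached by leap down from F4 and left by step up to E♭4.
Leap in, step out — an appoggiatura.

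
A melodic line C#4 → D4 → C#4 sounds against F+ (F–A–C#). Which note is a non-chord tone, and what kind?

D4 is a neighbor tone.

The harmony at that moment is F augmented triad (F, A, C#); D4 is not a chord tone.
It is approached by step up from C#4 and left by step down to C#4.
Step away and step back to the same note — a neighbor tone (upper neighbor).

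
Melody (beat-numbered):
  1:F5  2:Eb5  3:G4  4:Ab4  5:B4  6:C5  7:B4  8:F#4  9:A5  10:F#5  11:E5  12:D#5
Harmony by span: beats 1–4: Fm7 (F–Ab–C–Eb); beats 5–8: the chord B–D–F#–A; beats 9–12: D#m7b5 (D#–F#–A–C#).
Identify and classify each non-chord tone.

G4 (beat 3) — appoggiatura; C5 (beat 6) — neighbor tone; E5 (beat 11) — passing tone.

The harmony at that moment is F minor seventh chord (F, Ab, C, Eb); G4 is not a chord tone.
It is approached by leap down from Eb5 and left by step up to Ab4.
Leap in, step out — an appoggiatura.
The harmony at that moment is B minor seventh chord (B, D, F#, A); C5 is not a chord tone.
It is approached by step up from B4 and left by step down to B4.
Step away and step back to the same note — a neighbor tone (upper neighbor).
The harmony at that moment is D# half-diminished seventh chord (D#, F#, A, C#); E5 is not a chord tone.
It is approached by step down from F#5 and left by step down to D#5.
Step in, step out in the same direction — a passing tone.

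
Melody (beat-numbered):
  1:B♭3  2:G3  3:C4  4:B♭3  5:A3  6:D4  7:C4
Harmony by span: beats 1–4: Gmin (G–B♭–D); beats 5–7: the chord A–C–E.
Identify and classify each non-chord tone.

The harmony at that moment is G minor triad (G, B♭, D); C4 is not a chord tone.
It is approached by leap up from G3 and left by step down to B♭3.
Leap in, step out — an appoggiatura.
The harmony at that moment is A minor triad (A, C, E); D4 is not a chord tone.
It is approached by leap up from A3 and left by step down to C4.
Leap in, step out — an appoggiatura.

C4 (beat 3) — appoggiatura; D4 (beat 6) — appoggiatura.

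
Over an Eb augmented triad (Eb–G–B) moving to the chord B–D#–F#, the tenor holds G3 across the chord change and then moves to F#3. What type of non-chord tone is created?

The harmony at that moment is B major triad (B, D#, F#); G3 is not a chord tone.
It is held over (the same pitch as the preceding G3) and left by step down to F#3.
Held over from the previous chord and resolving down by step — a suspension.

G3 is a suspension.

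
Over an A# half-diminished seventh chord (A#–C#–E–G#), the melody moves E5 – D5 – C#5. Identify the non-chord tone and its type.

The harmony at that moment is A# half-diminished seventh chord (A#, C#, E, G#); D5 is not a chord tone.
It is approached by step down from E5 and left by step down to C#5.
Step in, step out in the same direction — a passing tone.

D5 is a passing tone.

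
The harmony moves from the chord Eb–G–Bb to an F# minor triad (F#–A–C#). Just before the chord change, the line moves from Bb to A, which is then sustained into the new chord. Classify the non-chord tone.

A is an anticipation.

The harmony at that moment is Eb major triad (Eb, G, Bb); A is not a chord tone.
It is approached by step down from Bb and then sustained as the same pitch into the next harmony.
Arriving early and becoming a chord tone when the harmony changes — an anticipation.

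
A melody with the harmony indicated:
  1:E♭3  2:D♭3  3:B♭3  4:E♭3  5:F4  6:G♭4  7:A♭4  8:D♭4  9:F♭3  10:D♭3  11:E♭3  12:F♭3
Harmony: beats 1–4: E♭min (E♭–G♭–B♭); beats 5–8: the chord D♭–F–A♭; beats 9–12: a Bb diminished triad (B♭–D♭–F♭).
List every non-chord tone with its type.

The harmony at that moment is E♭ minor triad (E♭, G♭, B♭); D♭3 is not a chord tone.
It is approached by step down from E♭3 and left by leap up to B♭3.
Step in, leap out — an escape tone.
The harmony at that moment is D♭ major triad (D♭, F, A♭); G♭4 is not a chord tone.
It is approached by step up from F4 and left by step up to A♭4.
Step in, step out in the same direction — a passing tone.
The harmony at that moment is B♭ diminished triad (B♭, D♭, F♭); E♭3 is not a chord tone.
It is approached by step up from D♭3 and left by step up to F♭3.
Step in, step out in the same direction — a passing tone.

D♭3 (beat 2) — escape tone; G♭4 (beat 6) — passing tone; E♭3 (beat 11) — passing tone.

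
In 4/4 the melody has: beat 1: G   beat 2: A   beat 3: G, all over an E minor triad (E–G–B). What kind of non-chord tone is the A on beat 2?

The harmony at that moment is E minor triad (E, G, B); A is not a chord tone.
It is approached by step up from G and left by step down to G.
Step away and step back to the same note — a neighbor tone (upper neighbor).

Upper neighbor tone.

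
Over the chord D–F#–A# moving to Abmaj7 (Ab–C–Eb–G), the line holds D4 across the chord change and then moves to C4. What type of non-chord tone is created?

D4 is a suspension.

The harmony at that moment is Ab major seventh chord (Ab, C, Eb, G); D4 is not a chord tone.
It is held over (the same pitch as the preceding D4) and left by step down to C4.
Held over from the previous chord and resolving down by step — a suspension.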